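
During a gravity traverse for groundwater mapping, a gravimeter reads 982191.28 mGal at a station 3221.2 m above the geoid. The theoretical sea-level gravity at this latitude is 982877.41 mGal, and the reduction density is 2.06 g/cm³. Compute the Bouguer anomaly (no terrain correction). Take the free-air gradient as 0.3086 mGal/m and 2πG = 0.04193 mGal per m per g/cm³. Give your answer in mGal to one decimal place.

Free-air correction = 0.3086 × 3221.2 = 994.06 mGal
Free-air anomaly = 982191.28 − 982877.41 + (994.06) = 307.93 mGal
Bouguer slab correction = 0.04193 × 2.06 × 3221.2 = 278.23 mGal
Simple Bouguer anomaly = 307.93 − (278.23) = 29.70 mGal

29.7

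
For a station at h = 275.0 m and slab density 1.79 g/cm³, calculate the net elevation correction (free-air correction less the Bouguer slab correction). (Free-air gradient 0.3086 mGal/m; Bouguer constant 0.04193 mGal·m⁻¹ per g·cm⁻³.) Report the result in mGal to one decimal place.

64.2

Combined gradient = 0.3086 − 0.04193 × 1.79 = 0.2335453 mGal/m
Combined elevation correction = 0.2335453 × 275.0 = 64.2 mGal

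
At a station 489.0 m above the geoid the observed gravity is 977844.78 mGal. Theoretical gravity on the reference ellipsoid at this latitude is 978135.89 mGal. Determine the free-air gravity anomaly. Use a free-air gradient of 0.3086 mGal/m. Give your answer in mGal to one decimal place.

Free-air correction = 0.3086 × 489.0 = 150.91 mGal
Free-air anomaly = 977844.78 − 978135.89 + (150.91) = -140.20 mGal

-140.2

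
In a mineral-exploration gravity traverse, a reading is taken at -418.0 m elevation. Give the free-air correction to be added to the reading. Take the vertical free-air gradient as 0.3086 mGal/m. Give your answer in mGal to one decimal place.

Free-air correction = 0.3086 × -418.0 = -129.0 mGal

-129.0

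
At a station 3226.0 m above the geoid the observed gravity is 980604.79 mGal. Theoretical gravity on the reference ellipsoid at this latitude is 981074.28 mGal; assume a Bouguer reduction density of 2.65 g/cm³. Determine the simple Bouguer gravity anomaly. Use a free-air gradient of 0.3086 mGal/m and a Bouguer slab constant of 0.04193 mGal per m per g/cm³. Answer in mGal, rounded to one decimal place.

Free-air correction = 0.3086 × 3226.0 = 995.54 mGal
Free-air anomaly = 980604.79 − 981074.28 + (995.54) = 526.05 mGal
Bouguer slab correction = 0.04193 × 2.65 × 3226.0 = 358.46 mGal
Simple Bouguer anomaly = 526.05 − (358.46) = 167.59 mGal

167.6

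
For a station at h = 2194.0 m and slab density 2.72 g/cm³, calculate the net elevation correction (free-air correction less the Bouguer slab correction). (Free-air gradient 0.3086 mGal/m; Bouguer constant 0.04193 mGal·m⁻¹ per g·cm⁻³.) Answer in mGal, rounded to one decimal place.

Combined gradient = 0.3086 − 0.04193 × 2.72 = 0.1945504 mGal/m
Combined elevation correction = 0.1945504 × 2194.0 = 426.8 mGal

426.8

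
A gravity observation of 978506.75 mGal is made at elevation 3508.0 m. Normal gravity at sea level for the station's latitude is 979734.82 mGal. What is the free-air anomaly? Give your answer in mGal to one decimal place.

Free-air correction = 0.3086 × 3508.0 = 1082.57 mGal
Free-air anomaly = 978506.75 − 979734.82 + (1082.57) = -145.50 mGal

-145.5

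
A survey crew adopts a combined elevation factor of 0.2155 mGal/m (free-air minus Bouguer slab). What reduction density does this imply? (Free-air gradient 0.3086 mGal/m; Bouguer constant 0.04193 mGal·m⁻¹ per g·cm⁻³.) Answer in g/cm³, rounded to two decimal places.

0.2155 = 0.3086 − 0.04193 × ρ
ρ = (0.3086 − 0.2155) / 0.04193 = 2.22 g/cm³

2.22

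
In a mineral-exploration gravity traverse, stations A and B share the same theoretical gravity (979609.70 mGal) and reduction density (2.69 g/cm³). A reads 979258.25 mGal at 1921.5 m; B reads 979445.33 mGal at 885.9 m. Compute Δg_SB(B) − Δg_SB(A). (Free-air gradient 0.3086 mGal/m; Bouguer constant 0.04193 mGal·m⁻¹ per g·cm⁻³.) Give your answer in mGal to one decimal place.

-15.7

Δg_SB(A) = 979258.25 − 979609.70 + 0.3086×1921.5 − 0.04193×2.69×1921.5 = 24.80 mGal
Δg_SB(B) = 979445.33 − 979609.70 + 0.3086×885.9 − 0.04193×2.69×885.9 = 9.10 mGal
Difference = 9.10 − (24.80) = -15.70 mGal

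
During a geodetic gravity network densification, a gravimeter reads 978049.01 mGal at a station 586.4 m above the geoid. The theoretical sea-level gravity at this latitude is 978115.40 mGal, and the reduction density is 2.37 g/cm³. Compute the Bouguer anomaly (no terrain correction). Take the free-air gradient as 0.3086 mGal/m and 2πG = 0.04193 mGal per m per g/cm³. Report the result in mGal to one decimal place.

56.3

Free-air correction = 0.3086 × 586.4 = 180.96 mGal
Free-air anomaly = 978049.01 − 978115.40 + (180.96) = 114.57 mGal
Bouguer slab correction = 0.04193 × 2.37 × 586.4 = 58.27 mGal
Simple Bouguer anomaly = 114.57 − (58.27) = 56.30 mGal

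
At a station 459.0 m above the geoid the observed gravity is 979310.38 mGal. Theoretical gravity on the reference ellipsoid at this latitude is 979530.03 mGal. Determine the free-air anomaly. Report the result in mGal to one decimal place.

-78.0

Free-air correction = 0.3086 × 459.0 = 141.65 mGal
Free-air anomaly = 979310.38 − 979530.03 + (141.65) = -78.00 mGal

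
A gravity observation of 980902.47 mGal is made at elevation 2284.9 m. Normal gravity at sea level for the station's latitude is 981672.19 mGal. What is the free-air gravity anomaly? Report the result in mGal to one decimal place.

Free-air correction = 0.3086 × 2284.9 = 705.12 mGal
Free-air anomaly = 980902.47 − 981672.19 + (705.12) = -64.60 mGal

-64.6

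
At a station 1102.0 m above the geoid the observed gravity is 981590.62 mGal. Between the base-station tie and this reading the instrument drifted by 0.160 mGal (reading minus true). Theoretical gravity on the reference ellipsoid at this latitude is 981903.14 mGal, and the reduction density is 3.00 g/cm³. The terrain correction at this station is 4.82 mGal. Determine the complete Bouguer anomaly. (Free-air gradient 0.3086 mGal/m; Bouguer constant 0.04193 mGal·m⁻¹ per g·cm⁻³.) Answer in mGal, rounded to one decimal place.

-106.4

Drift-corrected reading = 981590.62 − (0.160) = 981590.460 mGal
Free-air correction = 0.3086 × 1102.0 = 340.08 mGal
Free-air anomaly = 981590.460 − 981903.14 + (340.08) = 27.400 mGal
Bouguer slab correction = 0.04193 × 3.00 × 1102.0 = 138.62 mGal
Simple Bouguer anomaly = 27.400 − (138.62) = -111.220 mGal
Complete Bouguer anomaly = -111.220 + 4.82 = -106.400 mGal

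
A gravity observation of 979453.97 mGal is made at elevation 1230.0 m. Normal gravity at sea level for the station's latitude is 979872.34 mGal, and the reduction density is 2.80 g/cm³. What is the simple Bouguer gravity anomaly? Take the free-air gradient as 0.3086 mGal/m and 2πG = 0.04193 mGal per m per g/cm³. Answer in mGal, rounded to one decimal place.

-183.2

Free-air correction = 0.3086 × 1230.0 = 379.58 mGal
Free-air anomaly = 979453.97 − 979872.34 + (379.58) = -38.79 mGal
Bouguer slab correction = 0.04193 × 2.80 × 1230.0 = 144.41 mGal
Simple Bouguer anomaly = -38.79 − (144.41) = -183.20 mGal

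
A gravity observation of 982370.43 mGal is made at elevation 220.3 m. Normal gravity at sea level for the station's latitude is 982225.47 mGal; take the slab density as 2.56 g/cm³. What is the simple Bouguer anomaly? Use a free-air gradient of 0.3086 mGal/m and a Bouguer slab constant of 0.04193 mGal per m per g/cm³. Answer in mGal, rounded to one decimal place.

Free-air correction = 0.3086 × 220.3 = 67.98 mGal
Free-air anomaly = 982370.43 − 982225.47 + (67.98) = 212.94 mGal
Bouguer slab correction = 0.04193 × 2.56 × 220.3 = 23.65 mGal
Simple Bouguer anomaly = 212.94 − (23.65) = 189.29 mGal

189.3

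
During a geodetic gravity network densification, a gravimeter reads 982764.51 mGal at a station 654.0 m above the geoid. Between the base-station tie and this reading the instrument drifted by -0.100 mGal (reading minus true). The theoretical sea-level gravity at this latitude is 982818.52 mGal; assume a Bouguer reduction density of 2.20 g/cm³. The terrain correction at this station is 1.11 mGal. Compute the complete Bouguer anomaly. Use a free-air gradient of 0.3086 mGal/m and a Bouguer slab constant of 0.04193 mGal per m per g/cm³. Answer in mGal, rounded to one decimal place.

Drift-corrected reading = 982764.51 − (-0.100) = 982764.610 mGal
Free-air correction = 0.3086 × 654.0 = 201.82 mGal
Free-air anomaly = 982764.610 − 982818.52 + (201.82) = 147.910 mGal
Bouguer slab correction = 0.04193 × 2.20 × 654.0 = 60.33 mGal
Simple Bouguer anomaly = 147.910 − (60.33) = 87.580 mGal
Complete Bouguer anomaly = 87.580 + 1.11 = 88.690 mGal

88.7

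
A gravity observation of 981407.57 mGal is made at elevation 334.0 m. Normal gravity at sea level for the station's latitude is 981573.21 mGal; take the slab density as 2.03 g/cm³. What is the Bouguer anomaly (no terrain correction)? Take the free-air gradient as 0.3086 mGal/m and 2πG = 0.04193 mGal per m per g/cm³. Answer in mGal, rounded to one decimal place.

-91.0

Free-air correction = 0.3086 × 334.0 = 103.07 mGal
Free-air anomaly = 981407.57 − 981573.21 + (103.07) = -62.57 mGal
Bouguer slab correction = 0.04193 × 2.03 × 334.0 = 28.43 mGal
Simple Bouguer anomaly = -62.57 − (28.43) = -91.00 mGal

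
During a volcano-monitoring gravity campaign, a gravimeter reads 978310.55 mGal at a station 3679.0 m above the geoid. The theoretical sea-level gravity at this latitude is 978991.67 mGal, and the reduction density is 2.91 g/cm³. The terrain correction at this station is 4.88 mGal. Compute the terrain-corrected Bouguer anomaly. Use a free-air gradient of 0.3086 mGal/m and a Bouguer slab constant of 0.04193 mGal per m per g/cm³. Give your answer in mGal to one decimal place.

10.2

Free-air correction = 0.3086 × 3679.0 = 1135.34 mGal
Free-air anomaly = 978310.55 − 978991.67 + (1135.34) = 454.22 mGal
Bouguer slab correction = 0.04193 × 2.91 × 3679.0 = 448.90 mGal
Simple Bouguer anomaly = 454.22 − (448.90) = 5.32 mGal
Complete Bouguer anomaly = 5.32 + 4.88 = 10.20 mGal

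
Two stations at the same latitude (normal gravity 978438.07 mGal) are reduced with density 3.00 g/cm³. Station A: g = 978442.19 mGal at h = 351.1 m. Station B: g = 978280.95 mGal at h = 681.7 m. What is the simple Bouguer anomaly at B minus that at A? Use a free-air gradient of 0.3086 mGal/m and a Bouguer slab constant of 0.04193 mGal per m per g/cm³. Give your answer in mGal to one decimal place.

-100.8

Δg_SB(A) = 978442.19 − 978438.07 + 0.3086×351.1 − 0.04193×3.00×351.1 = 68.30 mGal
Δg_SB(B) = 978280.95 − 978438.07 + 0.3086×681.7 − 0.04193×3.00×681.7 = -32.50 mGal
Difference = -32.50 − (68.30) = -100.80 mGal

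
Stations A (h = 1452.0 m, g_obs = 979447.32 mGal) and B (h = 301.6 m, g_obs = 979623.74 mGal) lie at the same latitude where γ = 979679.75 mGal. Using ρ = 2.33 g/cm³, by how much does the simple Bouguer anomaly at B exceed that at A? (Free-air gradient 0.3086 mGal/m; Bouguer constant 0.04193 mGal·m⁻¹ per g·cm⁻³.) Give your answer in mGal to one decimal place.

-66.2

Δg_SB(A) = 979447.32 − 979679.75 + 0.3086×1452.0 − 0.04193×2.33×1452.0 = 73.80 mGal
Δg_SB(B) = 979623.74 − 979679.75 + 0.3086×301.6 − 0.04193×2.33×301.6 = 7.60 mGal
Difference = 7.60 − (73.80) = -66.20 mGal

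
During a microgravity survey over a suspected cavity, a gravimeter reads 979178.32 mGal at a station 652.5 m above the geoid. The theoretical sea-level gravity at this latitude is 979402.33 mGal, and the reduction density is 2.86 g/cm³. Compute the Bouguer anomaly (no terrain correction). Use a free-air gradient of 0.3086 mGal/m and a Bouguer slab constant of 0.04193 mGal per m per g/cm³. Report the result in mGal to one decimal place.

-100.9

Free-air correction = 0.3086 × 652.5 = 201.36 mGal
Free-air anomaly = 979178.32 − 979402.33 + (201.36) = -22.65 mGal
Bouguer slab correction = 0.04193 × 2.86 × 652.5 = 78.25 mGal
Simple Bouguer anomaly = -22.65 − (78.25) = -100.90 mGal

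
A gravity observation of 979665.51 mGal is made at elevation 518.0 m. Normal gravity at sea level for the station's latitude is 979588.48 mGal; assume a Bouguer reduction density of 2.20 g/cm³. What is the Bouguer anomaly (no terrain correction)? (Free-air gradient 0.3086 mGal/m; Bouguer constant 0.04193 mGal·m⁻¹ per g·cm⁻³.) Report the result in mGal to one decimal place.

Free-air correction = 0.3086 × 518.0 = 159.85 mGal
Free-air anomaly = 979665.51 − 979588.48 + (159.85) = 236.88 mGal
Bouguer slab correction = 0.04193 × 2.20 × 518.0 = 47.78 mGal
Simple Bouguer anomaly = 236.88 − (47.78) = 189.10 mGal

189.1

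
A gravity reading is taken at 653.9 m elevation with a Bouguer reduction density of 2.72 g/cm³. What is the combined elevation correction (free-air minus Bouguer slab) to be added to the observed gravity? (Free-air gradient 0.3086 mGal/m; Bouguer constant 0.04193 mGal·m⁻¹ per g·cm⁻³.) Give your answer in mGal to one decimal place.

127.2

Combined gradient = 0.3086 − 0.04193 × 2.72 = 0.1945504 mGal/m
Combined elevation correction = 0.1945504 × 653.9 = 127.2 mGal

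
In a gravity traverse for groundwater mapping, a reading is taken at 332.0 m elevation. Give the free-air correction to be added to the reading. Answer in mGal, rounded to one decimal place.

Free-air correction = 0.3086 × 332.0 = 102.5 mGal

102.5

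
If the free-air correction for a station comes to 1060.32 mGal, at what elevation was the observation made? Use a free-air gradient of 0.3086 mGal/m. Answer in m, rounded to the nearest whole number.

h = 1060.32 / 0.3086 = 3435.90 m

3436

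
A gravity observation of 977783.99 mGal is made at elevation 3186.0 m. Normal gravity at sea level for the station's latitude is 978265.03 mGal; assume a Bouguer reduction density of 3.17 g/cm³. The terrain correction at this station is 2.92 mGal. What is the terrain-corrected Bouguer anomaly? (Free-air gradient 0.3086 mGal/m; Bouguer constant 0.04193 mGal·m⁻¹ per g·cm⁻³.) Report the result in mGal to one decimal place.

81.6

Free-air correction = 0.3086 × 3186.0 = 983.20 mGal
Free-air anomaly = 977783.99 − 978265.03 + (983.20) = 502.16 mGal
Bouguer slab correction = 0.04193 × 3.17 × 3186.0 = 423.48 mGal
Simple Bouguer anomaly = 502.16 − (423.48) = 78.68 mGal
Complete Bouguer anomaly = 78.68 + 2.92 = 81.60 mGal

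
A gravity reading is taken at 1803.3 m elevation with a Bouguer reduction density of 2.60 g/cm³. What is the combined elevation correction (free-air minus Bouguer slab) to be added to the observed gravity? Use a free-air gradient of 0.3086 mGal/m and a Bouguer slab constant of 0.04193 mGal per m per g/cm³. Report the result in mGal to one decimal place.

Combined gradient = 0.3086 − 0.04193 × 2.60 = 0.1995820 mGal/m
Combined elevation correction = 0.1995820 × 1803.3 = 359.9 mGal

359.9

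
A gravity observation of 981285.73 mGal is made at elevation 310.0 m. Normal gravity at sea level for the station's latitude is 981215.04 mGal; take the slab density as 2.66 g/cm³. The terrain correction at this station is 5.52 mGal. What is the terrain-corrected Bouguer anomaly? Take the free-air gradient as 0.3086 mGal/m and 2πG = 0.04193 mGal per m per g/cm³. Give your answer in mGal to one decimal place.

Free-air correction = 0.3086 × 310.0 = 95.67 mGal
Free-air anomaly = 981285.73 − 981215.04 + (95.67) = 166.36 mGal
Bouguer slab correction = 0.04193 × 2.66 × 310.0 = 34.58 mGal
Simple Bouguer anomaly = 166.36 − (34.58) = 131.78 mGal
Complete Bouguer anomaly = 131.78 + 5.52 = 137.30 mGal

137.3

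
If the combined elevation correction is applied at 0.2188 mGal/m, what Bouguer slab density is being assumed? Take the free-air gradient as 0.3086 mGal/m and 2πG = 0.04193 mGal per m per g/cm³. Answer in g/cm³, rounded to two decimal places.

0.2188 = 0.3086 − 0.04193 × ρ
ρ = (0.3086 − 0.2188) / 0.04193 = 2.14 g/cm³

2.14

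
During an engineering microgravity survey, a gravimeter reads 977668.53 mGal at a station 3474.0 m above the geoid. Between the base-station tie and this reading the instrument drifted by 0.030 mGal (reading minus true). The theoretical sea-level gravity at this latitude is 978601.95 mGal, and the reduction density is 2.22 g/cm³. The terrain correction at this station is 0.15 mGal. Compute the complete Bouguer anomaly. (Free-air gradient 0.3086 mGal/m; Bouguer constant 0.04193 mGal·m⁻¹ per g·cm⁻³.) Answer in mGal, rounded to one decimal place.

-184.6

Drift-corrected reading = 977668.53 − (0.030) = 977668.500 mGal
Free-air correction = 0.3086 × 3474.0 = 1072.08 mGal
Free-air anomaly = 977668.500 − 978601.95 + (1072.08) = 138.630 mGal
Bouguer slab correction = 0.04193 × 2.22 × 3474.0 = 323.38 mGal
Simple Bouguer anomaly = 138.630 − (323.38) = -184.750 mGal
Complete Bouguer anomaly = -184.750 + 0.15 = -184.600 mGal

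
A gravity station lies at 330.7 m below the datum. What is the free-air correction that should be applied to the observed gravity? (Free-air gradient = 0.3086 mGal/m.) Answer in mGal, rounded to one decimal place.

Free-air correction = 0.3086 × -330.7 = -102.1 mGal

-102.1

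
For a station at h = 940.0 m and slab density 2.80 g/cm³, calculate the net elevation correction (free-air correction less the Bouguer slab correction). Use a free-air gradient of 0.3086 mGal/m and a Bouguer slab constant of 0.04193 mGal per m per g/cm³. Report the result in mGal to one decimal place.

Combined gradient = 0.3086 − 0.04193 × 2.80 = 0.1911960 mGal/m
Combined elevation correction = 0.1911960 × 940.0 = 179.7 mGal

179.7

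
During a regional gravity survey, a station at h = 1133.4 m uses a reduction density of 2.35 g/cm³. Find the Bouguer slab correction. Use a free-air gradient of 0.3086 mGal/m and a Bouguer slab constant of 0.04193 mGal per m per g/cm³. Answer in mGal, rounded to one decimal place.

111.7

Bouguer slab correction = 0.04193 × 2.35 × 1133.4 = 111.7 mGal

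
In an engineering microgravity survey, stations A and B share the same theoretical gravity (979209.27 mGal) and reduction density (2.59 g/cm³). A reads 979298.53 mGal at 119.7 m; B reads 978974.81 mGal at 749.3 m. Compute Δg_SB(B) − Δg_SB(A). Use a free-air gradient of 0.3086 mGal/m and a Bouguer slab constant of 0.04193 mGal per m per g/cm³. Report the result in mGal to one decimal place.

Δg_SB(A) = 979298.53 − 979209.27 + 0.3086×119.7 − 0.04193×2.59×119.7 = 113.20 mGal
Δg_SB(B) = 978974.81 − 979209.27 + 0.3086×749.3 − 0.04193×2.59×749.3 = -84.60 mGal
Difference = -84.60 − (113.20) = -197.80 mGal

-197.8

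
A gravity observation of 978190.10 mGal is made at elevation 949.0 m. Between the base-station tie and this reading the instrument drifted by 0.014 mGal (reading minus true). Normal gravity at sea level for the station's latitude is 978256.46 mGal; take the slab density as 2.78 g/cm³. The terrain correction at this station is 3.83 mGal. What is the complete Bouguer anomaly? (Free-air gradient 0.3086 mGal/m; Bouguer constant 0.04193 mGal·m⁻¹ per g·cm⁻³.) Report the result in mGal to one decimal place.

Drift-corrected reading = 978190.10 − (0.014) = 978190.086 mGal
Free-air correction = 0.3086 × 949.0 = 292.86 mGal
Free-air anomaly = 978190.086 − 978256.46 + (292.86) = 226.486 mGal
Bouguer slab correction = 0.04193 × 2.78 × 949.0 = 110.62 mGal
Simple Bouguer anomaly = 226.486 − (110.62) = 115.866 mGal
Complete Bouguer anomaly = 115.866 + 3.83 = 119.696 mGal

119.7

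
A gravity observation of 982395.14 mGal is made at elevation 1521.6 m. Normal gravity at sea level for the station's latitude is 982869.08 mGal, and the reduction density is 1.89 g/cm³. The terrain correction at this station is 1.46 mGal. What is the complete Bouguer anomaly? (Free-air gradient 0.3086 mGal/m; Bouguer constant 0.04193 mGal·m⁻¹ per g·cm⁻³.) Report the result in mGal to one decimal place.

Free-air correction = 0.3086 × 1521.6 = 469.57 mGal
Free-air anomaly = 982395.14 − 982869.08 + (469.57) = -4.37 mGal
Bouguer slab correction = 0.04193 × 1.89 × 1521.6 = 120.58 mGal
Simple Bouguer anomaly = -4.37 − (120.58) = -124.95 mGal
Complete Bouguer anomaly = -124.95 + 1.46 = -123.49 mGal

-123.5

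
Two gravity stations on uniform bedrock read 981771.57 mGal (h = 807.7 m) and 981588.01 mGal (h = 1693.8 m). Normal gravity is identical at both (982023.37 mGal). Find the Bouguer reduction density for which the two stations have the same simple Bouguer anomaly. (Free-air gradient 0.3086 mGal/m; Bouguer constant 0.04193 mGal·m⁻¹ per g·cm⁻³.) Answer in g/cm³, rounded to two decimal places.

Δg_obs = 981588.01 − 981771.57 = -183.56 mGal over Δh = 1693.8 − 807.7 = 886.1 m
Equal Bouguer anomalies ⇒ Δg_obs + (0.3086 − 0.04193ρ)·Δh = 0
0.3086 − 0.04193ρ = −Δg_obs/Δh = 0.20715
ρ = (0.3086 − 0.20715) / 0.04193 = 2.42 g/cm³

2.42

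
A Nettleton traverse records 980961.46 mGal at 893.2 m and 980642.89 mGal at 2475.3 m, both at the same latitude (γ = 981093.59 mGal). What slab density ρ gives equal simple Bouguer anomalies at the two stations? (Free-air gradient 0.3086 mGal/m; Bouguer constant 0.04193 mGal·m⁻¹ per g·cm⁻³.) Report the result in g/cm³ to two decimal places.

2.56

Δg_obs = 980642.89 − 980961.46 = -318.57 mGal over Δh = 2475.3 − 893.2 = 1582.1 m
Equal Bouguer anomalies ⇒ Δg_obs + (0.3086 − 0.04193ρ)·Δh = 0
0.3086 − 0.04193ρ = −Δg_obs/Δh = 0.20136
ρ = (0.3086 − 0.20136) / 0.04193 = 2.56 g/cm³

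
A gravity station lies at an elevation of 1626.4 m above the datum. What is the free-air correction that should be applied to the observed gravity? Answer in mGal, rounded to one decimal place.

501.9

Free-air correction = 0.3086 × 1626.4 = 501.9 mGal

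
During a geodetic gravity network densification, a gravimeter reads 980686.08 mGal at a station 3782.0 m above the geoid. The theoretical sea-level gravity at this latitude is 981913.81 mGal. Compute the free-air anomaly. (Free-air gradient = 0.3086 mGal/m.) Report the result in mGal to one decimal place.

-60.6

Free-air correction = 0.3086 × 3782.0 = 1167.13 mGal
Free-air anomaly = 980686.08 − 981913.81 + (1167.13) = -60.60 mGal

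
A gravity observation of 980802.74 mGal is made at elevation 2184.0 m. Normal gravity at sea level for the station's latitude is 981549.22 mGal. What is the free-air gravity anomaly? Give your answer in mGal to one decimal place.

-72.5

Free-air correction = 0.3086 × 2184.0 = 673.98 mGal
Free-air anomaly = 980802.74 − 981549.22 + (673.98) = -72.50 mGal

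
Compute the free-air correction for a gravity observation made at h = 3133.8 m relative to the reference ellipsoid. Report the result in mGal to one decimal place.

Free-air correction = 0.3086 × 3133.8 = 967.1 mGal

967.1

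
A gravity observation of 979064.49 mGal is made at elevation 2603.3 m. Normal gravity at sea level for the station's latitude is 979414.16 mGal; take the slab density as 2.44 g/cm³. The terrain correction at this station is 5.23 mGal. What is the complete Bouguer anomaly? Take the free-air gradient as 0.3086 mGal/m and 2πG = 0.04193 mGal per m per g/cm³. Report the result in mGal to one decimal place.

192.6

Free-air correction = 0.3086 × 2603.3 = 803.38 mGal
Free-air anomaly = 979064.49 − 979414.16 + (803.38) = 453.71 mGal
Bouguer slab correction = 0.04193 × 2.44 × 2603.3 = 266.34 mGal
Simple Bouguer anomaly = 453.71 − (266.34) = 187.37 mGal
Complete Bouguer anomaly = 187.37 + 5.23 = 192.60 mGal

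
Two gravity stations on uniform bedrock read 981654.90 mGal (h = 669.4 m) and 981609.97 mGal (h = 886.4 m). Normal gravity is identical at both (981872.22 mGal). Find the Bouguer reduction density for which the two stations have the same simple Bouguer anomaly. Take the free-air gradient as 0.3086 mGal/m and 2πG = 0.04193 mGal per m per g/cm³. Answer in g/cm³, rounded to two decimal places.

Δg_obs = 981609.97 − 981654.90 = -44.93 mGal over Δh = 886.4 − 669.4 = 217.0 m
Equal Bouguer anomalies ⇒ Δg_obs + (0.3086 − 0.04193ρ)·Δh = 0
0.3086 − 0.04193ρ = −Δg_obs/Δh = 0.20705
ρ = (0.3086 − 0.20705) / 0.04193 = 2.42 g/cm³

2.42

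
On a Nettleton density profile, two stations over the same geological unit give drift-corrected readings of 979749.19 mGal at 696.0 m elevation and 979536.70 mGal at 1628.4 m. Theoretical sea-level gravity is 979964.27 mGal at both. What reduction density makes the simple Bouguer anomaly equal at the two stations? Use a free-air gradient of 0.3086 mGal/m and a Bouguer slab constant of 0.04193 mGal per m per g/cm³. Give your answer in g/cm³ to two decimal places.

1.92

Δg_obs = 979536.70 − 979749.19 = -212.49 mGal over Δh = 1628.4 − 696.0 = 932.4 m
Equal Bouguer anomalies ⇒ Δg_obs + (0.3086 − 0.04193ρ)·Δh = 0
0.3086 − 0.04193ρ = −Δg_obs/Δh = 0.22790
ρ = (0.3086 − 0.22790) / 0.04193 = 1.92 g/cm³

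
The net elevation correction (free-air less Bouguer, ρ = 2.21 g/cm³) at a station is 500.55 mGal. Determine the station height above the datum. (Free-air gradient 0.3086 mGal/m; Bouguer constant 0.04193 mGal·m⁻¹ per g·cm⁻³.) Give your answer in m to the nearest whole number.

Combined gradient = 0.3086 − 0.04193 × 2.21 = 0.2159347 mGal/m
h = 500.55 / 0.2159347 = 2318.06 m

2318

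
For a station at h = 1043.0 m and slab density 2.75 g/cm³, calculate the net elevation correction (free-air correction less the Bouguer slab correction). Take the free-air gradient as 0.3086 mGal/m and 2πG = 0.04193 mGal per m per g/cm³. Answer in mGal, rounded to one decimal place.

201.6

Combined gradient = 0.3086 − 0.04193 × 2.75 = 0.1932925 mGal/m
Combined elevation correction = 0.1932925 × 1043.0 = 201.6 mGal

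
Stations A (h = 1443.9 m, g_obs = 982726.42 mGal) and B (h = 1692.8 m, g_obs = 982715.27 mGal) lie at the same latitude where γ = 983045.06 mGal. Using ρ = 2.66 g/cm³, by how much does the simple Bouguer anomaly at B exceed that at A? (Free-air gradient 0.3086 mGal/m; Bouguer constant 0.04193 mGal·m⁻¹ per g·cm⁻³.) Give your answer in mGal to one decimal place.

37.9

Δg_SB(A) = 982726.42 − 983045.06 + 0.3086×1443.9 − 0.04193×2.66×1443.9 = -34.10 mGal
Δg_SB(B) = 982715.27 − 983045.06 + 0.3086×1692.8 − 0.04193×2.66×1692.8 = 3.80 mGal
Difference = 3.80 − (-34.10) = 37.90 mGal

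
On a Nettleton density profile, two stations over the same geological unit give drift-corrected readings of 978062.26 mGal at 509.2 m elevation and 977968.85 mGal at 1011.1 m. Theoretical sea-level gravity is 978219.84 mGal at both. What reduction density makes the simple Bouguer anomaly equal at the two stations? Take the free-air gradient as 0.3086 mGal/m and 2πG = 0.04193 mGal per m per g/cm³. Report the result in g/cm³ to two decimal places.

2.92

Δg_obs = 977968.85 − 978062.26 = -93.41 mGal over Δh = 1011.1 − 509.2 = 501.9 m
Equal Bouguer anomalies ⇒ Δg_obs + (0.3086 − 0.04193ρ)·Δh = 0
0.3086 − 0.04193ρ = −Δg_obs/Δh = 0.18611
ρ = (0.3086 − 0.18611) / 0.04193 = 2.92 g/cm³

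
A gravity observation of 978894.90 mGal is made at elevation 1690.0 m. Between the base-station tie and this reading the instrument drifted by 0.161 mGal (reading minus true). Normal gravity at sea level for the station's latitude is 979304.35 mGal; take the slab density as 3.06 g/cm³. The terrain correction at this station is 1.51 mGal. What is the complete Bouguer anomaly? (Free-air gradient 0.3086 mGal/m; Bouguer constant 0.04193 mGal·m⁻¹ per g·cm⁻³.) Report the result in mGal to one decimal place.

Drift-corrected reading = 978894.90 − (0.161) = 978894.739 mGal
Free-air correction = 0.3086 × 1690.0 = 521.53 mGal
Free-air anomaly = 978894.739 − 979304.35 + (521.53) = 111.919 mGal
Bouguer slab correction = 0.04193 × 3.06 × 1690.0 = 216.84 mGal
Simple Bouguer anomaly = 111.919 − (216.84) = -104.921 mGal
Complete Bouguer anomaly = -104.921 + 1.51 = -103.411 mGal

-103.4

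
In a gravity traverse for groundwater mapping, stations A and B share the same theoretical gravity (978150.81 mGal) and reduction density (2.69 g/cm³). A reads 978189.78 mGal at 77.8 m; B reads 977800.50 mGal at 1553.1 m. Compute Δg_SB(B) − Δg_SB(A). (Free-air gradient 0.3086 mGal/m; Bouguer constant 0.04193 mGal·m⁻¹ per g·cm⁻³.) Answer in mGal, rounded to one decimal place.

Δg_SB(A) = 978189.78 − 978150.81 + 0.3086×77.8 − 0.04193×2.69×77.8 = 54.20 mGal
Δg_SB(B) = 977800.50 − 978150.81 + 0.3086×1553.1 − 0.04193×2.69×1553.1 = -46.20 mGal
Difference = -46.20 − (54.20) = -100.40 mGal

-100.4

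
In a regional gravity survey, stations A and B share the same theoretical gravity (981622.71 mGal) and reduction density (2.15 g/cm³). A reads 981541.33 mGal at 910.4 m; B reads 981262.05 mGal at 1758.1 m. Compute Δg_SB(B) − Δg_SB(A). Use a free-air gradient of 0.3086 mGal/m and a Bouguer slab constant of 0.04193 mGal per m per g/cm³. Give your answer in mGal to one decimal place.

Δg_SB(A) = 981541.33 − 981622.71 + 0.3086×910.4 − 0.04193×2.15×910.4 = 117.50 mGal
Δg_SB(B) = 981262.05 − 981622.71 + 0.3086×1758.1 − 0.04193×2.15×1758.1 = 23.40 mGal
Difference = 23.40 − (117.50) = -94.10 mGal

-94.1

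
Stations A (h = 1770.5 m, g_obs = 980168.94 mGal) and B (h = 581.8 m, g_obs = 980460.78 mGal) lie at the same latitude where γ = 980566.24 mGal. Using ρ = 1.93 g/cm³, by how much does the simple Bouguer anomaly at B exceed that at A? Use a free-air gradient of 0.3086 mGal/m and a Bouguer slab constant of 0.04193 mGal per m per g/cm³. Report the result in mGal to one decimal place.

21.2

Δg_SB(A) = 980168.94 − 980566.24 + 0.3086×1770.5 − 0.04193×1.93×1770.5 = 5.80 mGal
Δg_SB(B) = 980460.78 − 980566.24 + 0.3086×581.8 − 0.04193×1.93×581.8 = 27.00 mGal
Difference = 27.00 − (5.80) = 21.20 mGal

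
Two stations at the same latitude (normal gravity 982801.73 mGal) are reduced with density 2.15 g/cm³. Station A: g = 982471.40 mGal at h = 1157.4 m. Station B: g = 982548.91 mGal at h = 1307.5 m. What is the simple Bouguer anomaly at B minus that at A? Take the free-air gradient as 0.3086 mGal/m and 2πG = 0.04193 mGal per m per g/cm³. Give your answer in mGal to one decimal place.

Δg_SB(A) = 982471.40 − 982801.73 + 0.3086×1157.4 − 0.04193×2.15×1157.4 = -77.50 mGal
Δg_SB(B) = 982548.91 − 982801.73 + 0.3086×1307.5 − 0.04193×2.15×1307.5 = 32.80 mGal
Difference = 32.80 − (-77.50) = 110.30 mGal

110.3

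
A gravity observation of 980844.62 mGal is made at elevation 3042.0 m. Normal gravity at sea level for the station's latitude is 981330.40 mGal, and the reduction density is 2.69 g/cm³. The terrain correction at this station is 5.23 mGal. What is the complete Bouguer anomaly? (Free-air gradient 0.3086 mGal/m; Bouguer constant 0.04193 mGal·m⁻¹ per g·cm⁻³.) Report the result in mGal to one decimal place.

Free-air correction = 0.3086 × 3042.0 = 938.76 mGal
Free-air anomaly = 980844.62 − 981330.40 + (938.76) = 452.98 mGal
Bouguer slab correction = 0.04193 × 2.69 × 3042.0 = 343.11 mGal
Simple Bouguer anomaly = 452.98 − (343.11) = 109.87 mGal
Complete Bouguer anomaly = 109.87 + 5.23 = 115.10 mGal

115.1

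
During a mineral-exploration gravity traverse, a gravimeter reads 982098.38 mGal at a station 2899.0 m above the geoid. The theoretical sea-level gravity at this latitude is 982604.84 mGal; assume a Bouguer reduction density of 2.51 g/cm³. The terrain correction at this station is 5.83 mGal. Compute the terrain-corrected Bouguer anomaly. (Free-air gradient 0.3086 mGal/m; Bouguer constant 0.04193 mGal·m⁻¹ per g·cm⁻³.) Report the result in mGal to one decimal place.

88.9

Free-air correction = 0.3086 × 2899.0 = 894.63 mGal
Free-air anomaly = 982098.38 − 982604.84 + (894.63) = 388.17 mGal
Bouguer slab correction = 0.04193 × 2.51 × 2899.0 = 305.10 mGal
Simple Bouguer anomaly = 388.17 − (305.10) = 83.07 mGal
Complete Bouguer anomaly = 83.07 + 5.83 = 88.90 mGal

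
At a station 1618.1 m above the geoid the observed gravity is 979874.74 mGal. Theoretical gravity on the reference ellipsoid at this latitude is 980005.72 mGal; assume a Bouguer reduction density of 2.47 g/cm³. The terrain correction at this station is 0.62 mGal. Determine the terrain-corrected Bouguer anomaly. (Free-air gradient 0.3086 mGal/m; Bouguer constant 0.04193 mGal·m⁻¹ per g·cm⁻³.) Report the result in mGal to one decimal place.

Free-air correction = 0.3086 × 1618.1 = 499.35 mGal
Free-air anomaly = 979874.74 − 980005.72 + (499.35) = 368.37 mGal
Bouguer slab correction = 0.04193 × 2.47 × 1618.1 = 167.58 mGal
Simple Bouguer anomaly = 368.37 − (167.58) = 200.79 mGal
Complete Bouguer anomaly = 200.79 + 0.62 = 201.41 mGal

201.4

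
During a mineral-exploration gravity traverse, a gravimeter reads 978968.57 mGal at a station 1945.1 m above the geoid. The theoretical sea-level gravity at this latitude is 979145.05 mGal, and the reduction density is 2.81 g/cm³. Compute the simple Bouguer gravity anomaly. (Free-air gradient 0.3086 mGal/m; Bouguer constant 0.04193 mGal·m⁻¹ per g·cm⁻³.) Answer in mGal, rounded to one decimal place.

194.6

Free-air correction = 0.3086 × 1945.1 = 600.26 mGal
Free-air anomaly = 978968.57 − 979145.05 + (600.26) = 423.78 mGal
Bouguer slab correction = 0.04193 × 2.81 × 1945.1 = 229.18 mGal
Simple Bouguer anomaly = 423.78 − (229.18) = 194.60 mGal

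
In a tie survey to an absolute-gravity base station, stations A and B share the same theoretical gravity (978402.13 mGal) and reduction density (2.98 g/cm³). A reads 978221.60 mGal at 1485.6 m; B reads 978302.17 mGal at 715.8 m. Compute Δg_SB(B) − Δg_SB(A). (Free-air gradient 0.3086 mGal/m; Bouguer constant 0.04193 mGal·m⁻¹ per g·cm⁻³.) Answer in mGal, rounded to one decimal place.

-60.8

Δg_SB(A) = 978221.60 − 978402.13 + 0.3086×1485.6 − 0.04193×2.98×1485.6 = 92.30 mGal
Δg_SB(B) = 978302.17 − 978402.13 + 0.3086×715.8 − 0.04193×2.98×715.8 = 31.50 mGal
Difference = 31.50 − (92.30) = -60.80 mGal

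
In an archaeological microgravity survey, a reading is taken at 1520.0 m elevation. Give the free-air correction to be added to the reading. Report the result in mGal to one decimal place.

469.1

Free-air correction = 0.3086 × 1520.0 = 469.1 mGal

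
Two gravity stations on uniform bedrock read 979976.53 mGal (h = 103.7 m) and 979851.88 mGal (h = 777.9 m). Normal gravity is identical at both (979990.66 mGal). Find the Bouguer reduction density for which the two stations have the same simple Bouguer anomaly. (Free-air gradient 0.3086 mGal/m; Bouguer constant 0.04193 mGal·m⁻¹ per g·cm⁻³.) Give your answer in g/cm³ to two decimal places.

Δg_obs = 979851.88 − 979976.53 = -124.65 mGal over Δh = 777.9 − 103.7 = 674.2 m
Equal Bouguer anomalies ⇒ Δg_obs + (0.3086 − 0.04193ρ)·Δh = 0
0.3086 − 0.04193ρ = −Δg_obs/Δh = 0.18489
ρ = (0.3086 − 0.18489) / 0.04193 = 2.95 g/cm³

2.95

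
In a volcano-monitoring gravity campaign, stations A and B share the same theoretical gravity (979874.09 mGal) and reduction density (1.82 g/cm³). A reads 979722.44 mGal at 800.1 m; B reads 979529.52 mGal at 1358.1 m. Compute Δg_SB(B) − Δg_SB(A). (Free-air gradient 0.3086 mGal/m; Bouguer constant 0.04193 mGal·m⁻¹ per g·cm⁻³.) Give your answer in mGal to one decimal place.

-63.3

Δg_SB(A) = 979722.44 − 979874.09 + 0.3086×800.1 − 0.04193×1.82×800.1 = 34.20 mGal
Δg_SB(B) = 979529.52 − 979874.09 + 0.3086×1358.1 − 0.04193×1.82×1358.1 = -29.10 mGal
Difference = -29.10 − (34.20) = -63.30 mGal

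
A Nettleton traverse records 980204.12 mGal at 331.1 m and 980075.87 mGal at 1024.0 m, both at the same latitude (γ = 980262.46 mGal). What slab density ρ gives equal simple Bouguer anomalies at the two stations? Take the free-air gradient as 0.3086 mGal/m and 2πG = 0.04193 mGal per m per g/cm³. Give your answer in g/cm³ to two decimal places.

Δg_obs = 980075.87 − 980204.12 = -128.25 mGal over Δh = 1024.0 − 331.1 = 692.9 m
Equal Bouguer anomalies ⇒ Δg_obs + (0.3086 − 0.04193ρ)·Δh = 0
0.3086 − 0.04193ρ = −Δg_obs/Δh = 0.18509
ρ = (0.3086 − 0.18509) / 0.04193 = 2.95 g/cm³

2.95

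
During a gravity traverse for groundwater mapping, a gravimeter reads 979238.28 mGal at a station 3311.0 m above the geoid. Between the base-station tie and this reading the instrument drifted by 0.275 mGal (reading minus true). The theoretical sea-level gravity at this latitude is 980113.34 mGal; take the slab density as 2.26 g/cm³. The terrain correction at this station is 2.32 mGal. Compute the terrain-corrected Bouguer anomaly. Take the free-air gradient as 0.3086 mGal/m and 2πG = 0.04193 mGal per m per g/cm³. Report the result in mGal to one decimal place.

Drift-corrected reading = 979238.28 − (0.275) = 979238.005 mGal
Free-air correction = 0.3086 × 3311.0 = 1021.77 mGal
Free-air anomaly = 979238.005 − 980113.34 + (1021.77) = 146.435 mGal
Bouguer slab correction = 0.04193 × 2.26 × 3311.0 = 313.76 mGal
Simple Bouguer anomaly = 146.435 − (313.76) = -167.325 mGal
Complete Bouguer anomaly = -167.325 + 2.32 = -165.005 mGal

-165.0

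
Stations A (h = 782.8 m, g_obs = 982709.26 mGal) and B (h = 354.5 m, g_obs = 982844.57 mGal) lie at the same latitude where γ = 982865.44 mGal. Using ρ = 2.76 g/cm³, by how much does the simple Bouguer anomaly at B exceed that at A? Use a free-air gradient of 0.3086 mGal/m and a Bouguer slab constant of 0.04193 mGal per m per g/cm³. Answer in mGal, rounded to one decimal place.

52.7

Δg_SB(A) = 982709.26 − 982865.44 + 0.3086×782.8 − 0.04193×2.76×782.8 = -5.20 mGal
Δg_SB(B) = 982844.57 − 982865.44 + 0.3086×354.5 − 0.04193×2.76×354.5 = 47.50 mGal
Difference = 47.50 − (-5.20) = 52.70 mGal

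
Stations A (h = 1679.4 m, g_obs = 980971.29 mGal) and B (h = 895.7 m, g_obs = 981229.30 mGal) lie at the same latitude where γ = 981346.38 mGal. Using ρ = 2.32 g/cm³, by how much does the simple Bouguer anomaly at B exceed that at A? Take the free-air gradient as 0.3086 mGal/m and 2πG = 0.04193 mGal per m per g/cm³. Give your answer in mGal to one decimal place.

Δg_SB(A) = 980971.29 − 981346.38 + 0.3086×1679.4 − 0.04193×2.32×1679.4 = -20.20 mGal
Δg_SB(B) = 981229.30 − 981346.38 + 0.3086×895.7 − 0.04193×2.32×895.7 = 72.20 mGal
Difference = 72.20 − (-20.20) = 92.40 mGal

92.4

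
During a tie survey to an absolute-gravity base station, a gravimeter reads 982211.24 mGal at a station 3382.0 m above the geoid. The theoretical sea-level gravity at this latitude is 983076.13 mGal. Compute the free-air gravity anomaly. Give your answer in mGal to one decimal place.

Free-air correction = 0.3086 × 3382.0 = 1043.69 mGal
Free-air anomaly = 982211.24 − 983076.13 + (1043.69) = 178.80 mGal

178.8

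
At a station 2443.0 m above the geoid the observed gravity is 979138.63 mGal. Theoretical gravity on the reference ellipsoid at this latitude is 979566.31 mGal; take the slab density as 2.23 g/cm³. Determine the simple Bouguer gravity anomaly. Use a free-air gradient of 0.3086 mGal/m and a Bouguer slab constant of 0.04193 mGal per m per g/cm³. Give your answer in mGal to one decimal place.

97.8

Free-air correction = 0.3086 × 2443.0 = 753.91 mGal
Free-air anomaly = 979138.63 − 979566.31 + (753.91) = 326.23 mGal
Bouguer slab correction = 0.04193 × 2.23 × 2443.0 = 228.43 mGal
Simple Bouguer anomaly = 326.23 − (228.43) = 97.80 mGal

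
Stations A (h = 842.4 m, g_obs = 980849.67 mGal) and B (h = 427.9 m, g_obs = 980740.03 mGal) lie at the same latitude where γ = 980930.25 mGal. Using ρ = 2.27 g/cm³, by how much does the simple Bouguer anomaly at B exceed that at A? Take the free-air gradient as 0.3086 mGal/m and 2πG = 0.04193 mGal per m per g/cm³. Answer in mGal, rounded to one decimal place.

Δg_SB(A) = 980849.67 − 980930.25 + 0.3086×842.4 − 0.04193×2.27×842.4 = 99.20 mGal
Δg_SB(B) = 980740.03 − 980930.25 + 0.3086×427.9 − 0.04193×2.27×427.9 = -98.90 mGal
Difference = -98.90 − (99.20) = -198.10 mGal

-198.1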